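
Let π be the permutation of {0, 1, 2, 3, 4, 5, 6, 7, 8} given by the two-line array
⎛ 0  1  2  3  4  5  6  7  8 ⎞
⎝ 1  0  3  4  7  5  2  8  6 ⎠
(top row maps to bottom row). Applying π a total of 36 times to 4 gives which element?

Tracing 4 → 7 → … returns to 4 after 6 steps, so 4 lies in a 6-cycle (2 3 4 7 8 6).
On a 6-cycle, π^6 is the identity, so π^36 = π^0 there (36 ≡ 0 mod 6).
So π^36(4) = 4.

4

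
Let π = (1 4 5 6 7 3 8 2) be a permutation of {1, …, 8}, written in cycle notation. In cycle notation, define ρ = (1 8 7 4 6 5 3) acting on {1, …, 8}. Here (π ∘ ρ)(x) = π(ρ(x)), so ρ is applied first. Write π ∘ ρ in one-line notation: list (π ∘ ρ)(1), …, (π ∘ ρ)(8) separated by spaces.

Chase each element through ρ then π: 1 → 8 → 2; 2 → 2 → 1; 3 → 1 → 4; 4 → 6 → 7; 5 → 3 → 8; 6 → 5 → 6; 7 → 4 → 5; 8 → 7 → 3.
So π ∘ ρ in one-line form is 2 1 4 7 8 6 5 3.

2 1 4 7 8 6 5 3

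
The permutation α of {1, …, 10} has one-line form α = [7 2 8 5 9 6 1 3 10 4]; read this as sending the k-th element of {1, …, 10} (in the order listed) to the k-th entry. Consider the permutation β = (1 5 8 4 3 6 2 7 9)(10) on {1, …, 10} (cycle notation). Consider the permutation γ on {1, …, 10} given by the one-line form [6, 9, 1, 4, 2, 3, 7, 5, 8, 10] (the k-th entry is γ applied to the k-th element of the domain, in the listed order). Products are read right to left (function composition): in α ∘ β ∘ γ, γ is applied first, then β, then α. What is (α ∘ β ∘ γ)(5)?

1

(α ∘ β ∘ γ)(5) = α(β(γ(5))). γ(5) = 2, then β(2) = 7, then α(7) = 1, so the result is 1.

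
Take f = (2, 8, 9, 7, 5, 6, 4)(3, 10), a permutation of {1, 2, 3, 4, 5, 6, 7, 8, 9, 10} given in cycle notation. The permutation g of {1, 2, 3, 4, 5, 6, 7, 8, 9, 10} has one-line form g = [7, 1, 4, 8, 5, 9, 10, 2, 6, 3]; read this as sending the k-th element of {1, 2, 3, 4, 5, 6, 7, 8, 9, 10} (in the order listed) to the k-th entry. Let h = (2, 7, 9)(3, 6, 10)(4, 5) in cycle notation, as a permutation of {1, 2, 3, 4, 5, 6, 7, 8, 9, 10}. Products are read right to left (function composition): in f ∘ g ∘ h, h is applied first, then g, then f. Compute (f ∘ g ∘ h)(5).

9

(f ∘ g ∘ h)(5) = f(g(h(5))). h(5) = 4, then g(4) = 8, then f(8) = 9, so the result is 9.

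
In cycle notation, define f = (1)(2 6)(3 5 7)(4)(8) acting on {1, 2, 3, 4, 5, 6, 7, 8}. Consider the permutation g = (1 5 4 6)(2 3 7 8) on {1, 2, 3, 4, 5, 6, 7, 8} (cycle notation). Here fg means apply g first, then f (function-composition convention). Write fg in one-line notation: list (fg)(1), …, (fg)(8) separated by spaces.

7 5 3 2 4 1 8 6

(fg)(x) = f(g(x)). Computing each image: f(g(1)) = f(5) = 7, f(g(2)) = f(3) = 5, f(g(3)) = f(7) = 3, f(g(4)) = f(6) = 2, f(g(5)) = f(4) = 4, f(g(6)) = f(1) = 1, f(g(7)) = f(8) = 8, f(g(8)) = f(2) = 6.
Hence fg = [7 5 3 2 4 1 8 6].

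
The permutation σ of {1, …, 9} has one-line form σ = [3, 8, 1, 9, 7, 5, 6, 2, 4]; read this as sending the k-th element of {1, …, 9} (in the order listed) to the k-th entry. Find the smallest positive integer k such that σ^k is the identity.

6

The disjoint-cycle form of σ has cycle lengths 3, 2, 2, 2.
The order is lcm(3, 2, 2, 2) = 6.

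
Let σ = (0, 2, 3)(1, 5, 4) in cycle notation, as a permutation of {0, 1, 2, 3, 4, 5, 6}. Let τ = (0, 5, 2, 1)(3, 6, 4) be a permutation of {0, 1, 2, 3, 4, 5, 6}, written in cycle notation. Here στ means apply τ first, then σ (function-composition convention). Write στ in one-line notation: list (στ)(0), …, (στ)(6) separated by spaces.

(στ)(x) = σ(τ(x)). Computing each image: σ(τ(0)) = σ(5) = 4, σ(τ(1)) = σ(0) = 2, σ(τ(2)) = σ(1) = 5, σ(τ(3)) = σ(6) = 6, σ(τ(4)) = σ(3) = 0, σ(τ(5)) = σ(2) = 3, σ(τ(6)) = σ(4) = 1.
Hence στ = [4 2 5 6 0 3 1].

4 2 5 6 0 3 1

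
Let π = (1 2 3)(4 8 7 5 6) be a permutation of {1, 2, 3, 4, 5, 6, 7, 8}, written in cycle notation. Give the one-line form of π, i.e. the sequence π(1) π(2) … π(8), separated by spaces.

Each element maps to the next entry in its cycle (wrapping to the front): 1↦2, 2↦3, 3↦1, 4↦8, 5↦6, 6↦4, 7↦5, 8↦7.
Listing these in domain order gives 2 3 1 8 6 4 5 7.

2 3 1 8 6 4 5 7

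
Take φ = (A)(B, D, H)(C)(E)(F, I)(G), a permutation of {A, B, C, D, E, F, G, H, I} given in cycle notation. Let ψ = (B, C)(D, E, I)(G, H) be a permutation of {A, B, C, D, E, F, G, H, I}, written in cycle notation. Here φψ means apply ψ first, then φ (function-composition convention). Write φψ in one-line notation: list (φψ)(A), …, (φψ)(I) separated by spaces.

A C D E F I B G H

(φψ)(x) = φ(ψ(x)). Computing each image: φ(ψ(A)) = φ(A) = A, φ(ψ(B)) = φ(C) = C, φ(ψ(C)) = φ(B) = D, φ(ψ(D)) = φ(E) = E, φ(ψ(E)) = φ(I) = F, φ(ψ(F)) = φ(F) = I, φ(ψ(G)) = φ(H) = B, φ(ψ(H)) = φ(G) = G, φ(ψ(I)) = φ(D) = H.
Hence φψ = [A C D E F I B G H].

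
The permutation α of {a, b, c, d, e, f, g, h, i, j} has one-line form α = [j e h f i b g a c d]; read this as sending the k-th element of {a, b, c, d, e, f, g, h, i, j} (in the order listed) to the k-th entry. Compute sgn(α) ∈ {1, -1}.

In disjoint-cycle form the cycle lengths are 9, 1.
A cycle of length ℓ contributes ℓ−1 transpositions, so α is a product of 8 transpositions — even.

1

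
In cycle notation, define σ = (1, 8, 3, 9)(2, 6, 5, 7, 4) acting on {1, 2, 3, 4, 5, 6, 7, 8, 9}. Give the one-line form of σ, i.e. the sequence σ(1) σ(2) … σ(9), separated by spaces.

Reading each image from the cycles: 1→8, 2→6, 3→9, 4→2, 5→7, 6→5, 7→4, 8→3, 9→1.
Listing these in domain order gives 8 6 9 2 7 5 4 3 1.

8 6 9 2 7 5 4 3 1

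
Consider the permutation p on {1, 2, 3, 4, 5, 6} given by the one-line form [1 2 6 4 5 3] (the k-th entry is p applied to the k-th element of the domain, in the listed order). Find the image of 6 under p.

3

6 is element number 6 of the domain, and entry number 6 of the one-line form is 3, so p(6) = 3.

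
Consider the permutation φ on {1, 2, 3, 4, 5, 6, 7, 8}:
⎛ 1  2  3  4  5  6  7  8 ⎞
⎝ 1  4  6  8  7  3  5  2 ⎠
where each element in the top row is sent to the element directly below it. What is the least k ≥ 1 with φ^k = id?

The disjoint-cycle form of φ has cycle lengths 3, 2, 2, 1.
The order is lcm(3, 2, 2) = 6.

6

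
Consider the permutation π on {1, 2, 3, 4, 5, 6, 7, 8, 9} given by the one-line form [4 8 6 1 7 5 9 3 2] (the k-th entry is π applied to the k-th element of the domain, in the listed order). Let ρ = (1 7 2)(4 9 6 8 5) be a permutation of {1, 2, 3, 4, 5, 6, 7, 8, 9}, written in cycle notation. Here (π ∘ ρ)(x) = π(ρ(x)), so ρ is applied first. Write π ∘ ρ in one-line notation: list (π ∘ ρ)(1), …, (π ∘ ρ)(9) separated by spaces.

9 4 6 2 1 3 8 7 5

(π ∘ ρ)(x) = π(ρ(x)). Computing each image: π(ρ(1)) = π(7) = 9, π(ρ(2)) = π(1) = 4, π(ρ(3)) = π(3) = 6, π(ρ(4)) = π(9) = 2, π(ρ(5)) = π(4) = 1, π(ρ(6)) = π(8) = 3, π(ρ(7)) = π(2) = 8, π(ρ(8)) = π(5) = 7, π(ρ(9)) = π(6) = 5.
Hence π ∘ ρ = [9 4 6 2 1 3 8 7 5].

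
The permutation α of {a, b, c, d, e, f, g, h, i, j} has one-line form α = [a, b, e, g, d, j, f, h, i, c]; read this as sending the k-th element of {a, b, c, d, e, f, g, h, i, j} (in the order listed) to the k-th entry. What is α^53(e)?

Tracing e → d → … returns to e after 6 steps, so e lies in a 6-cycle (c, e, d, g, f, j).
Powers repeat with period 6 on this cycle, and 53 mod 6 = 5, so α^53(e) = α^5(e).
Stepping 5 places around the cycle: e → d → g → f → j → c.

c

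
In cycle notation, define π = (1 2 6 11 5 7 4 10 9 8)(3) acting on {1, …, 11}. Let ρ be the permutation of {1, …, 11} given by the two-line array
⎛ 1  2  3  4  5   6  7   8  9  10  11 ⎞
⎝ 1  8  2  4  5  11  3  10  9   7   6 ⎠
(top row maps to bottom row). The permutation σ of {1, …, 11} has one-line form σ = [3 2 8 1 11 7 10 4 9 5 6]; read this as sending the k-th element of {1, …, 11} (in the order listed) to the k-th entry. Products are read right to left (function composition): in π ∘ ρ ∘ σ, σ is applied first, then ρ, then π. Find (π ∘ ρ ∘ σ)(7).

4

Chase 7: σ(7) = 10; ρ(10) = 7; π(7) = 4. Hence (π ∘ ρ ∘ σ)(7) = 4.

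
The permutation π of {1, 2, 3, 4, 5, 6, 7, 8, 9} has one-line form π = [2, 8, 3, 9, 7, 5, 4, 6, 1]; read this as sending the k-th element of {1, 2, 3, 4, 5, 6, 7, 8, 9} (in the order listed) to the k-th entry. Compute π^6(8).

1

Tracing 8 → 6 → … returns to 8 after 8 steps, so 8 lies in an 8-cycle (1, 2, 8, 6, 5, 7, 4, 9).
Stepping 6 places around the cycle: 8 → 6 → 5 → 7 → 4 → 9 → 1.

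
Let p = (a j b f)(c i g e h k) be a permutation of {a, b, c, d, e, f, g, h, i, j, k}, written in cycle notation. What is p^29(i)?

i lies in the 6-cycle (c i g e h k).
Since the cycle has length 6, p^29 acts on it the same as p^5 (29 mod 6 = 5).
Stepping 5 places around the cycle: i → g → e → h → k → c.

c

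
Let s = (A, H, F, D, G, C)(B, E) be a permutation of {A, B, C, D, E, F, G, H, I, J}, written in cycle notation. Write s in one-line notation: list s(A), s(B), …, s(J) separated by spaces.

Each element maps to the next entry in its cycle (wrapping to the front): A↦H, B↦E, C↦A, D↦G, E↦B, F↦D, G↦C, H↦F, I↦I, J↦J.
So the one-line form is H E A G B D C F I J.

H E A G B D C F I J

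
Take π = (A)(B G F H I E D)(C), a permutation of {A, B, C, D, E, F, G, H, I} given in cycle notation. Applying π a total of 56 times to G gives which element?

G lies in the 7-cycle (B G F H I E D).
On a 7-cycle, π^7 is the identity, so π^56 = π^0 there (56 ≡ 0 mod 7).
So π^56(G) = G.

G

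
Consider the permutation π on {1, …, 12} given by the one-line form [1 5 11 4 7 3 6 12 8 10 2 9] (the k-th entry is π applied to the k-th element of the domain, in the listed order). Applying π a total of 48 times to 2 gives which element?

2

Tracing 2 → 5 → … returns to 2 after 6 steps, so 2 lies in a 6-cycle (2, 5, 7, 6, 3, 11).
On a 6-cycle, π^6 is the identity, so π^48 = π^0 there (48 ≡ 0 mod 6).
So π^48(2) = 2.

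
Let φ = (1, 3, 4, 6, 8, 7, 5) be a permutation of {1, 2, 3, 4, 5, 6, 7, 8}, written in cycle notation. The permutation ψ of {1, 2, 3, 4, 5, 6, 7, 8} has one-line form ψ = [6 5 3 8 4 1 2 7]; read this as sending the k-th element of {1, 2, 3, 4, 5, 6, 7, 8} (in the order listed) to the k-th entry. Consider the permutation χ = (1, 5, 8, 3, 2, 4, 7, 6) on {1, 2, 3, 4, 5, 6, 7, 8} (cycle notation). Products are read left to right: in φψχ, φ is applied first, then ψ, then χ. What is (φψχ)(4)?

5

Chase 4: φ(4) = 6; ψ(6) = 1; χ(1) = 5. Hence (φψχ)(4) = 5.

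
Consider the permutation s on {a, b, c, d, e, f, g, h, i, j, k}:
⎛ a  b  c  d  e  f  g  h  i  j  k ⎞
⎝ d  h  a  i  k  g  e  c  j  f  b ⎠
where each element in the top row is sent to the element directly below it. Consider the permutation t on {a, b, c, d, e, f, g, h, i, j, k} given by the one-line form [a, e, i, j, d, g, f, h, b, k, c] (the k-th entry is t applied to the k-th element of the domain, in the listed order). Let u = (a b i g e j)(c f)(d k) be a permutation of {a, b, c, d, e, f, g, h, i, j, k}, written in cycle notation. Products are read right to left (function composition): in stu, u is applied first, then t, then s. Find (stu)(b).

(stu)(b) = s(t(u(b))). u(b) = i, then t(i) = b, then s(b) = h, so the result is h.

h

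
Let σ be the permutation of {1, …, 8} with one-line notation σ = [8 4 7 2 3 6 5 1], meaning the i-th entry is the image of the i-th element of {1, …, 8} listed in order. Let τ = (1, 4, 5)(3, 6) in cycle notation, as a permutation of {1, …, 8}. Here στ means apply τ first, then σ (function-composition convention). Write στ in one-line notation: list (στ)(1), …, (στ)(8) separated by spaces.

2 4 6 3 8 7 5 1

(στ)(x) = σ(τ(x)). Computing each image: σ(τ(1)) = σ(4) = 2, σ(τ(2)) = σ(2) = 4, σ(τ(3)) = σ(6) = 6, σ(τ(4)) = σ(5) = 3, σ(τ(5)) = σ(1) = 8, σ(τ(6)) = σ(3) = 7, σ(τ(7)) = σ(7) = 5, σ(τ(8)) = σ(8) = 1.
Hence στ = [2 4 6 3 8 7 5 1].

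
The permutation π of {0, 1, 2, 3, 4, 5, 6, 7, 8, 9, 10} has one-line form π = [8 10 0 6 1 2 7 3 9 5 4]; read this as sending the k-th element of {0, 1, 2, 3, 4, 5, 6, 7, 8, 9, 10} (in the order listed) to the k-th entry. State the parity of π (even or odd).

In disjoint-cycle form the cycle lengths are 5, 3, 3.
A cycle of length ℓ contributes ℓ−1 transpositions, so π is a product of 4 + 2 + 2 = 8 transpositions — even.

even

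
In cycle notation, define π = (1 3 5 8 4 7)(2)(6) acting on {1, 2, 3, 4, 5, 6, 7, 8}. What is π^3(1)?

1 lies in the 6-cycle (1 3 5 8 4 7).
Advancing 3 steps from 1: 1 → 3 → 5 → 8.

8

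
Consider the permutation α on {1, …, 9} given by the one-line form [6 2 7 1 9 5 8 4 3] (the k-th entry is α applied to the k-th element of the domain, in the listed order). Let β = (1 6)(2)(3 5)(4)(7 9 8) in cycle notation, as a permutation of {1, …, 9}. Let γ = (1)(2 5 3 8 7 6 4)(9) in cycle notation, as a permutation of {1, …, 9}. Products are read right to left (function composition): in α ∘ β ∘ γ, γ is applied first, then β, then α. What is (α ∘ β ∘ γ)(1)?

(α ∘ β ∘ γ)(1) = α(β(γ(1))). γ(1) = 1, then β(1) = 6, then α(6) = 5, so the result is 5.

5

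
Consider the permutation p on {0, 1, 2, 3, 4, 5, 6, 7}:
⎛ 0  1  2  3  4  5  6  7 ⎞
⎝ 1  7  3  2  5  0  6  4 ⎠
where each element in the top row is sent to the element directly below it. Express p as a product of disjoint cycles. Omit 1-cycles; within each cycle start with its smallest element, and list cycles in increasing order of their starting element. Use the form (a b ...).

(0 1 7 4 5)(2 3)

Start at 0 and follow images: 0 → 1 → 7 → 4 → 5 → 0, giving the cycle (0 1 7 4 5).
Repeating from the next unused element and collecting all non-trivial cycles gives (0 1 7 4 5)(2 3).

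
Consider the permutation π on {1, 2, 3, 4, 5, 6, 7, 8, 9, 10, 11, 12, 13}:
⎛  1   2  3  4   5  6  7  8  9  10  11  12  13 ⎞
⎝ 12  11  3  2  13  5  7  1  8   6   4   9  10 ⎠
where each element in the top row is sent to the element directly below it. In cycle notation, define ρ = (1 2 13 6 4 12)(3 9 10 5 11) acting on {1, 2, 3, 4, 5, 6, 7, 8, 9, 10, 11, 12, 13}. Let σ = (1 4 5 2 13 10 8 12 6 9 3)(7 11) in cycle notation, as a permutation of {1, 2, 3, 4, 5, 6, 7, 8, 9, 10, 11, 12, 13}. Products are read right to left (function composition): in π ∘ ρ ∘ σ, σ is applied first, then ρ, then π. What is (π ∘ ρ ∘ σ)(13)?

13

(π ∘ ρ ∘ σ)(13) = π(ρ(σ(13))). σ(13) = 10, then ρ(10) = 5, then π(5) = 13, so the result is 13.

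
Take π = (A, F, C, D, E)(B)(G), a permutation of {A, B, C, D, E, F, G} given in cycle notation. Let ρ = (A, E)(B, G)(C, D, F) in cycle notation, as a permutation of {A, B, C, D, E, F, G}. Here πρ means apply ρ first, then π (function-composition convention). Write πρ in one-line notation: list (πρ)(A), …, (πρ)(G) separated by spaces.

(πρ)(x) = π(ρ(x)). Computing each image: π(ρ(A)) = π(E) = A, π(ρ(B)) = π(G) = G, π(ρ(C)) = π(D) = E, π(ρ(D)) = π(F) = C, π(ρ(E)) = π(A) = F, π(ρ(F)) = π(C) = D, π(ρ(G)) = π(B) = B.
Hence πρ = [A G E C F D B].

A G E C F D B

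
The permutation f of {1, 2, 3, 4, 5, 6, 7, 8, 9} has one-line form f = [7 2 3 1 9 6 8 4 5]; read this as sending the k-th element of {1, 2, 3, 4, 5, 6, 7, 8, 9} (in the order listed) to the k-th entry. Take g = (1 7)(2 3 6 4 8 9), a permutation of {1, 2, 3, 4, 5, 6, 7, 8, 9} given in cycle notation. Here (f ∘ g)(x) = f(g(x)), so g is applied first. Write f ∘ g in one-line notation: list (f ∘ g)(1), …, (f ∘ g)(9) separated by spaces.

(f ∘ g)(x) = f(g(x)). Computing each image: f(g(1)) = f(7) = 8, f(g(2)) = f(3) = 3, f(g(3)) = f(6) = 6, f(g(4)) = f(8) = 4, f(g(5)) = f(5) = 9, f(g(6)) = f(4) = 1, f(g(7)) = f(1) = 7, f(g(8)) = f(9) = 5, f(g(9)) = f(2) = 2.
Hence f ∘ g = [8 3 6 4 9 1 7 5 2].

8 3 6 4 9 1 7 5 2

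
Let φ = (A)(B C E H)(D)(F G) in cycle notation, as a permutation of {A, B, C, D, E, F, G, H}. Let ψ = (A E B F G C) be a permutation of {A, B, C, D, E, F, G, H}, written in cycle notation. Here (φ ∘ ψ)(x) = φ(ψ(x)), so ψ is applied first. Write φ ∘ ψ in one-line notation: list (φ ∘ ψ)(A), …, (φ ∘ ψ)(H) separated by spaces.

H G A D C F E B

For each element, apply ψ then φ: A → E → H; B → F → G; C → A → A; D → D → D; E → B → C; F → G → F; G → C → E; H → H → B.
So φ ∘ ψ in one-line form is H G A D C F E B.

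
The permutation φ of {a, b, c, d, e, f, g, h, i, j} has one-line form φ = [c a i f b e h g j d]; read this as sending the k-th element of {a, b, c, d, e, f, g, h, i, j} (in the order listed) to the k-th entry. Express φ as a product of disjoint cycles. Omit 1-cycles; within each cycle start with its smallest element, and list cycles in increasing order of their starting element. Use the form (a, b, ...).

Iterating φ from a gives a → c → i → j → d → f → e → b → a; that is the 8-cycle (a, c, i, j, d, f, e, b).
Repeating from the next unused element and collecting all non-trivial cycles gives (a, c, i, j, d, f, e, b)(g, h).

(a, c, i, j, d, f, e, b)(g, h)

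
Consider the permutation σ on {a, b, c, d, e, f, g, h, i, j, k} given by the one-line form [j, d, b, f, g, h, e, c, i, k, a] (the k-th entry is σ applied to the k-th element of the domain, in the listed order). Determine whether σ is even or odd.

odd

In disjoint-cycle form the cycle lengths are 5, 3, 2, 1.
A cycle of length ℓ contributes ℓ−1 transpositions, so σ is a product of 4 + 2 + 1 = 7 transpositions — odd.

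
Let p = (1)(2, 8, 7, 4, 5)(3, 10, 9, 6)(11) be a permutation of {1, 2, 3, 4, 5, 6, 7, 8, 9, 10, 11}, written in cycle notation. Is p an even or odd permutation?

The cycle lengths are 5, 4, 1, 1.
A cycle of length ℓ contributes ℓ−1 transpositions, so p is a product of 4 + 3 = 7 transpositions — odd.

odd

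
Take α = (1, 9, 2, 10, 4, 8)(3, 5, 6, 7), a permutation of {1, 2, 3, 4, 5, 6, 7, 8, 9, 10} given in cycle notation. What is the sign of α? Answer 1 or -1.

The cycle lengths are 6, 4.
A cycle is odd iff its length is even; α has 2 even-length cycles, so sgn(α) = (−1)^2 and α is even.

1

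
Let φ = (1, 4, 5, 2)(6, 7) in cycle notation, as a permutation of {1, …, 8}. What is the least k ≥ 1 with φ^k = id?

4

The disjoint cycles have lengths 4, 2, 1, 1.
Since disjoint cycles commute, ord(φ) = lcm(4, 2) = 4.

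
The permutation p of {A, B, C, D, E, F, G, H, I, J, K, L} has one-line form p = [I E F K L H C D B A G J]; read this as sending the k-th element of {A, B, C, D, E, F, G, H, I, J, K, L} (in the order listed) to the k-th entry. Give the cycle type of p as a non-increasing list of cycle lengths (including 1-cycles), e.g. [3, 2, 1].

[6, 6]

The disjoint cycles are (A, I, B, E, L, J)(C, F, H, D, K, G), with lengths 6, 6 in non-increasing order.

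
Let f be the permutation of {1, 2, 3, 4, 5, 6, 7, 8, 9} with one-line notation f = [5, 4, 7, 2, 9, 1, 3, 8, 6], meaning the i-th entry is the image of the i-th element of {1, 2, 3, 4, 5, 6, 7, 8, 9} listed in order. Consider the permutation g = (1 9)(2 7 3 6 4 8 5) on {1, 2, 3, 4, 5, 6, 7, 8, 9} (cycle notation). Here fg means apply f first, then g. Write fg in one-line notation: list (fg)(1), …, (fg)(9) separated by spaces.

For each element, apply f then g: 1 → 5 → 2; 2 → 4 → 8; 3 → 7 → 3; 4 → 2 → 7; 5 → 9 → 1; 6 → 1 → 9; 7 → 3 → 6; 8 → 8 → 5; 9 → 6 → 4.
Collecting the images, fg = [2 8 3 7 1 9 6 5 4].

2 8 3 7 1 9 6 5 4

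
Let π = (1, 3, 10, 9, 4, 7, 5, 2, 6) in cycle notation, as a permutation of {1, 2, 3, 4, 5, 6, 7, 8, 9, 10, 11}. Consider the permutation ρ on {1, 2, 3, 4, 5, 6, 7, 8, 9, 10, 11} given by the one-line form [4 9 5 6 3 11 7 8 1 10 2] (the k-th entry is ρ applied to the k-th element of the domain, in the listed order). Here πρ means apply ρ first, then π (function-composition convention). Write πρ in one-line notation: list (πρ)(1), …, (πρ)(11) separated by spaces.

7 4 2 1 10 11 5 8 3 9 6

(πρ)(x) = π(ρ(x)). Computing each image: π(ρ(1)) = π(4) = 7, π(ρ(2)) = π(9) = 4, π(ρ(3)) = π(5) = 2, π(ρ(4)) = π(6) = 1, π(ρ(5)) = π(3) = 10, π(ρ(6)) = π(11) = 11, π(ρ(7)) = π(7) = 5, π(ρ(8)) = π(8) = 8, π(ρ(9)) = π(1) = 3, π(ρ(10)) = π(10) = 9, π(ρ(11)) = π(2) = 6.
Hence πρ = [7 4 2 1 10 11 5 8 3 9 6].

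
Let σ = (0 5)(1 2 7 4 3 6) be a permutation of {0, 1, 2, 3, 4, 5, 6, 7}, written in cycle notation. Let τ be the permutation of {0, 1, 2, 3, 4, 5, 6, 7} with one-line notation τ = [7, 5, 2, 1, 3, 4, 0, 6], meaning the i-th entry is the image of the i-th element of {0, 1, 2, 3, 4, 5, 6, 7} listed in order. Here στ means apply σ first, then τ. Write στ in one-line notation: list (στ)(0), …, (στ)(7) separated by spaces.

(στ)(x) = τ(σ(x)). Computing each image: τ(σ(0)) = τ(5) = 4, τ(σ(1)) = τ(2) = 2, τ(σ(2)) = τ(7) = 6, τ(σ(3)) = τ(6) = 0, τ(σ(4)) = τ(3) = 1, τ(σ(5)) = τ(0) = 7, τ(σ(6)) = τ(1) = 5, τ(σ(7)) = τ(4) = 3.
Hence στ = [4 2 6 0 1 7 5 3].

4 2 6 0 1 7 5 3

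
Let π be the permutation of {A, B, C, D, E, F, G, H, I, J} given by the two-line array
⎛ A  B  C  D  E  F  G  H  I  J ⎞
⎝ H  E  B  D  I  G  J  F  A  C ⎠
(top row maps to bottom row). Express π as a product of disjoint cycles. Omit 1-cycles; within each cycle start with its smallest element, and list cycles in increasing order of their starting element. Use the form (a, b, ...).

(A, H, F, G, J, C, B, E, I)

Start at A and follow images: A → H → F → G → J → C → B → E → I → A, giving the cycle (A, H, F, G, J, C, B, E, I).
Repeating from the next unused element and collecting all non-trivial cycles gives (A, H, F, G, J, C, B, E, I).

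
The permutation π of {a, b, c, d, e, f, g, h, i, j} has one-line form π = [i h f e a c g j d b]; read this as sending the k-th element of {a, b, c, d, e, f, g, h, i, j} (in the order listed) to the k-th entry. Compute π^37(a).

i

Tracing a → i → … returns to a after 4 steps, so a lies in a 4-cycle (a, i, d, e).
On a 4-cycle, π^4 is the identity, so π^37 = π^1 there (37 ≡ 1 mod 4).
Stepping 1 place around the cycle: a → i.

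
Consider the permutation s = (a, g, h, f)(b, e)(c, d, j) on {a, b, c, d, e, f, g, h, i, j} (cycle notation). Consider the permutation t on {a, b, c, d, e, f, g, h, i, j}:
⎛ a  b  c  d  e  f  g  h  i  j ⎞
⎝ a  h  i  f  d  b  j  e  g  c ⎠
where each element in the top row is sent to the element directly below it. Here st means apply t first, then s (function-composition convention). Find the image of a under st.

First apply t: t(a) = a, then s(a) = g. Thus (st)(a) = g.

g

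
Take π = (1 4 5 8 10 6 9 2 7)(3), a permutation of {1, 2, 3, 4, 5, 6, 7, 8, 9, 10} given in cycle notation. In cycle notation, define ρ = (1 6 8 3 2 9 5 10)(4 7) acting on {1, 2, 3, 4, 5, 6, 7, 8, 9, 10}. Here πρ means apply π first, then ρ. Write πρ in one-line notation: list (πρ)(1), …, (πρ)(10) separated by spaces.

Chase each element through π then ρ: 1 → 4 → 7; 2 → 7 → 4; 3 → 3 → 2; 4 → 5 → 10; 5 → 8 → 3; 6 → 9 → 5; 7 → 1 → 6; 8 → 10 → 1; 9 → 2 → 9; 10 → 6 → 8.
Collecting the images, πρ = [7 4 2 10 3 5 6 1 9 8].

7 4 2 10 3 5 6 1 9 8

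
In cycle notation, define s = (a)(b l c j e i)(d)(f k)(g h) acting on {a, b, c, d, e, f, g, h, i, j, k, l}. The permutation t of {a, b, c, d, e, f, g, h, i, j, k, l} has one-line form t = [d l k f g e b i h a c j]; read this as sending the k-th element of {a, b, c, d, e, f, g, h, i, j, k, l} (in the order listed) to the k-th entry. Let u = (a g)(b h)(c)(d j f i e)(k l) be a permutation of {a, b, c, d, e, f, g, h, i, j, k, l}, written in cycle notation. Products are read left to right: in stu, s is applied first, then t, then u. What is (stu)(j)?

(stu)(j) = u(t(s(j))). s(j) = e, then t(e) = g, then u(g) = a, so the result is a.

a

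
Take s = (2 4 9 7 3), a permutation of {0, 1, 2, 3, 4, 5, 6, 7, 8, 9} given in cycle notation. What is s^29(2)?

2 lies in the 5-cycle (2 4 9 7 3).
On a 5-cycle, s^5 is the identity, so s^29 = s^4 there (29 ≡ 4 mod 5).
Advancing 4 steps from 2: 2 → 4 → 9 → 7 → 3.

3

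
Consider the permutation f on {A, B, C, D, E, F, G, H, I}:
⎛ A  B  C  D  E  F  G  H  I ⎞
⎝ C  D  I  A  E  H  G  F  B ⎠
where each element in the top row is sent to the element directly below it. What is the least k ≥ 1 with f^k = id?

Decomposing into disjoint cycles gives cycle lengths 5, 2, 1, 1.
Since disjoint cycles commute, ord(f) = lcm(5, 2) = 10.

10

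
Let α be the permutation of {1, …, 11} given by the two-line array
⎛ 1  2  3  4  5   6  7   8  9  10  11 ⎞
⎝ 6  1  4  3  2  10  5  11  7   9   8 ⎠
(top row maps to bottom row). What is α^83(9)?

10

Tracing 9 → 7 → … returns to 9 after 7 steps, so 9 lies in a 7-cycle (1, 6, 10, 9, 7, 5, 2).
Powers repeat with period 7 on this cycle, and 83 mod 7 = 6, so α^83(9) = α^6(9).
Advancing 6 steps from 9: 9 → 7 → 5 → 2 → 1 → 6 → 10.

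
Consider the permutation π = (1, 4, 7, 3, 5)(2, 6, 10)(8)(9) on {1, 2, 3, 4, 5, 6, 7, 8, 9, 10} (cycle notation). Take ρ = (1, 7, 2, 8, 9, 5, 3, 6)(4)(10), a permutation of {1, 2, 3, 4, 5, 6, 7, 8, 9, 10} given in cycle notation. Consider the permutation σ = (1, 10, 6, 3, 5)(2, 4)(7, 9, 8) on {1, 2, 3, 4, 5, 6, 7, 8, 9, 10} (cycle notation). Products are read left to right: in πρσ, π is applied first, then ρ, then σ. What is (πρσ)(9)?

1

Apply the permutations in order: π(9) = 9, then ρ(9) = 5, then σ(5) = 1. So (πρσ)(9) = 1.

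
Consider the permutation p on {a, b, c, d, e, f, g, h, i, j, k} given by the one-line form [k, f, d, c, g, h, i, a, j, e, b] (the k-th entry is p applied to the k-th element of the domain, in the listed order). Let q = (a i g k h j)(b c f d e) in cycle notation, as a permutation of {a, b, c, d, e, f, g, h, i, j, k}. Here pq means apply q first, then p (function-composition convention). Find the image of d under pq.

g

First apply q: q(d) = e, then p(e) = g. Thus (pq)(d) = g.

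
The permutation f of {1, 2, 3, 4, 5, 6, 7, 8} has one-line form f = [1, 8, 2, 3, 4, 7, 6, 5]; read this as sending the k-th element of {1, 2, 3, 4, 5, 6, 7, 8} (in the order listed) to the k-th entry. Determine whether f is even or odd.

odd

In disjoint-cycle form the cycle lengths are 5, 2, 1.
A cycle is odd iff its length is even; f has 1 even-length cycle, so sgn(f) = (−1)^1 and f is odd.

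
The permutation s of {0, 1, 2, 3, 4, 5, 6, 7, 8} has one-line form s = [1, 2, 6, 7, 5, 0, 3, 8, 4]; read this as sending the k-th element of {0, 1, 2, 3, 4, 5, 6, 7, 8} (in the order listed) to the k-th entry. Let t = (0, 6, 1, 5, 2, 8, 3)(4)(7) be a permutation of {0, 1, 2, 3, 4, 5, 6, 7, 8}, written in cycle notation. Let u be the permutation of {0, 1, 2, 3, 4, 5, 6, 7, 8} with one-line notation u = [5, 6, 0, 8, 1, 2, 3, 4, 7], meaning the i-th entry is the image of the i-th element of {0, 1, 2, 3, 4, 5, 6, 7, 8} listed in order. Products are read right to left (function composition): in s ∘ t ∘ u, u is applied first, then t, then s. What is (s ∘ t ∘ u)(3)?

(s ∘ t ∘ u)(3) = s(t(u(3))). u(3) = 8, then t(8) = 3, then s(3) = 7, so the result is 7.

7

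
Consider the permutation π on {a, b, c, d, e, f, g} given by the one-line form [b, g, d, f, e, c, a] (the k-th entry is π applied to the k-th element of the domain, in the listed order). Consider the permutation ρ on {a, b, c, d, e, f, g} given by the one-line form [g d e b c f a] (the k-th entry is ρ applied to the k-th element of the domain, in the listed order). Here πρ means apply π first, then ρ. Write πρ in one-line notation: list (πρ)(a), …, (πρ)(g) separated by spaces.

(πρ)(x) = ρ(π(x)). Computing each image: ρ(π(a)) = ρ(b) = d, ρ(π(b)) = ρ(g) = a, ρ(π(c)) = ρ(d) = b, ρ(π(d)) = ρ(f) = f, ρ(π(e)) = ρ(e) = c, ρ(π(f)) = ρ(c) = e, ρ(π(g)) = ρ(a) = g.
Hence πρ = [d a b f c e g].

d a b f c e g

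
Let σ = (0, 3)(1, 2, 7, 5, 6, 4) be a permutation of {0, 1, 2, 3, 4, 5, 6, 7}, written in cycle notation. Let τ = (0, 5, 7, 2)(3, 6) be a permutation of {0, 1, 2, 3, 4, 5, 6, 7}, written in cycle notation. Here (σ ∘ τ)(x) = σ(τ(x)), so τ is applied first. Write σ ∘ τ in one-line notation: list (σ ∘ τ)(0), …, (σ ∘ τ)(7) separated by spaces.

6 2 3 4 1 5 0 7

(σ ∘ τ)(x) = σ(τ(x)). Computing each image: σ(τ(0)) = σ(5) = 6, σ(τ(1)) = σ(1) = 2, σ(τ(2)) = σ(0) = 3, σ(τ(3)) = σ(6) = 4, σ(τ(4)) = σ(4) = 1, σ(τ(5)) = σ(7) = 5, σ(τ(6)) = σ(3) = 0, σ(τ(7)) = σ(2) = 7.
Hence σ ∘ τ = [6 2 3 4 1 5 0 7].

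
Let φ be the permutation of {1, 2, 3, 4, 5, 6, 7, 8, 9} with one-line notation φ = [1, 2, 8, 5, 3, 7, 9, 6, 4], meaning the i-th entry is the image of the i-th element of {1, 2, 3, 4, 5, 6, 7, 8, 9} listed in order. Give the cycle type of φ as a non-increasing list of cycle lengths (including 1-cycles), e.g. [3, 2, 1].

The disjoint cycles are (1)(2)(3 8 6 7 9 4 5), with lengths 7, 1, 1 in non-increasing order.

[7, 1, 1]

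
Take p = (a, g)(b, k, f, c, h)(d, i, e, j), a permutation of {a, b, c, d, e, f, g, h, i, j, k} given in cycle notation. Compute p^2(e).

e lies in the 4-cycle (d, i, e, j).
Stepping 2 places around the cycle: e → j → d.

d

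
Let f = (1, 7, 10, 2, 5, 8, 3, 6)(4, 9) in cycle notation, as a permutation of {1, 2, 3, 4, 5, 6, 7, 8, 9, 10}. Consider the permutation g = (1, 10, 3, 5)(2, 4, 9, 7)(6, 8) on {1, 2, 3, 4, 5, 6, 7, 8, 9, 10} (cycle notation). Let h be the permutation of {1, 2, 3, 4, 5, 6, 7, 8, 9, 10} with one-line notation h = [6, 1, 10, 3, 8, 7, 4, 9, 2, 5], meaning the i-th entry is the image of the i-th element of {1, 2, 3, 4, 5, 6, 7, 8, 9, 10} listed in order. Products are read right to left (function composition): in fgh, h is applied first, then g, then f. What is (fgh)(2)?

2

(fgh)(2) = f(g(h(2))). h(2) = 1, then g(1) = 10, then f(10) = 2, so the result is 2.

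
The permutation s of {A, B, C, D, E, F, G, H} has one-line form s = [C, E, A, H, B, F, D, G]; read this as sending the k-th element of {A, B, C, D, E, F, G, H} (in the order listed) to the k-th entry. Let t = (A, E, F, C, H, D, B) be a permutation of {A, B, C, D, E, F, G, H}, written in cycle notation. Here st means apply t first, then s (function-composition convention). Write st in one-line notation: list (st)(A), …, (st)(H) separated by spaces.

(st)(x) = s(t(x)). Computing each image: s(t(A)) = s(E) = B, s(t(B)) = s(A) = C, s(t(C)) = s(H) = G, s(t(D)) = s(B) = E, s(t(E)) = s(F) = F, s(t(F)) = s(C) = A, s(t(G)) = s(G) = D, s(t(H)) = s(D) = H.
Hence st = [B C G E F A D H].

B C G E F A D H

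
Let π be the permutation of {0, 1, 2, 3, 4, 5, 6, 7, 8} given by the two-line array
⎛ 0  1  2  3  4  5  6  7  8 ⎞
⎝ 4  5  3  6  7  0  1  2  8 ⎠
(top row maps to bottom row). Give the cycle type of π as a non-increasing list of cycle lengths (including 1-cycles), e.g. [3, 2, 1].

The disjoint cycles are (0 4 7 2 3 6 1 5)(8), with lengths 8, 1 in non-increasing order.

[8, 1]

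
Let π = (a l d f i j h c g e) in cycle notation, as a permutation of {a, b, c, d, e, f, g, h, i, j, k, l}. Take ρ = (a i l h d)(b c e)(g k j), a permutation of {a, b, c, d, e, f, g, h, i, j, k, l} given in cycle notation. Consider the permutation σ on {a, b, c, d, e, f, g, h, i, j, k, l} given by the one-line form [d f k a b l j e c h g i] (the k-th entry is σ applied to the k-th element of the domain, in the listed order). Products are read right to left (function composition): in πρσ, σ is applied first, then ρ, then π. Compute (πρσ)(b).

i

(πρσ)(b) = π(ρ(σ(b))). σ(b) = f, then ρ(f) = f, then π(f) = i, so the result is i.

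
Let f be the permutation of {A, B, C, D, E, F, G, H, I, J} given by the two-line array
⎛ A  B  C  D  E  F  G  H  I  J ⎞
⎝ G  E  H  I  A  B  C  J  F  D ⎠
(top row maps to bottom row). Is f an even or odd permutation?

In disjoint-cycle form the cycle lengths are 10.
A cycle is odd iff its length is even; f has 1 even-length cycle, so sgn(f) = (−1)^1 and f is odd.

odd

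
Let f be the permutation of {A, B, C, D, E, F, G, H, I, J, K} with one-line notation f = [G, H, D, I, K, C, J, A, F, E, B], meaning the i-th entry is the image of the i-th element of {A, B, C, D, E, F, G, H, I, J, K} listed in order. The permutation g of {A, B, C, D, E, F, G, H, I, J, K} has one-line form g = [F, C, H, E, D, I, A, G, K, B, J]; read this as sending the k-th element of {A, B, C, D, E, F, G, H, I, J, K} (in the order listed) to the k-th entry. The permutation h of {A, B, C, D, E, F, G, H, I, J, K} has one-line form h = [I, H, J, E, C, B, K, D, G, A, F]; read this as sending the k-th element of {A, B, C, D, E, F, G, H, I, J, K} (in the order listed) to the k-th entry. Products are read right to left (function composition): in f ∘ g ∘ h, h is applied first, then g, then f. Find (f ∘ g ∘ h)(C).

Apply the permutations in order: h(C) = J, then g(J) = B, then f(B) = H. So (f ∘ g ∘ h)(C) = H.

H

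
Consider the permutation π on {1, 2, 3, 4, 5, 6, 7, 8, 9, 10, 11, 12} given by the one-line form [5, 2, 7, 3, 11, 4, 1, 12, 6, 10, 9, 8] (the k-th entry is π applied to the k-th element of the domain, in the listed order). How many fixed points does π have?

The fixed points (elements with π(x) = x) are {2, 10}, so there are 2.

2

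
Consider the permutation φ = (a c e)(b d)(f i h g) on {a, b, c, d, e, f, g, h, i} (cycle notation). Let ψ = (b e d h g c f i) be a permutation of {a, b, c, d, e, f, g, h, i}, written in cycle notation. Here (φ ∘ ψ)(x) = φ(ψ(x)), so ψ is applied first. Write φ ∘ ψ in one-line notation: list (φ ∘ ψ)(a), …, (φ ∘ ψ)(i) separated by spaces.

Chase each element through ψ then φ: a → a → c; b → e → a; c → f → i; d → h → g; e → d → b; f → i → h; g → c → e; h → g → f; i → b → d.
Collecting the images, φ ∘ ψ = [c a i g b h e f d].

c a i g b h e f d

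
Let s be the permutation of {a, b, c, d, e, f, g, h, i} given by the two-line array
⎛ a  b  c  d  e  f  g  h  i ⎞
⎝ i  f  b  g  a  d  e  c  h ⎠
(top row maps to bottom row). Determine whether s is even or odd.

In disjoint-cycle form the cycle lengths are 9.
A cycle is odd iff its length is even; s has 0 even-length cycles, so sgn(s) = (−1)^0 and s is even.

even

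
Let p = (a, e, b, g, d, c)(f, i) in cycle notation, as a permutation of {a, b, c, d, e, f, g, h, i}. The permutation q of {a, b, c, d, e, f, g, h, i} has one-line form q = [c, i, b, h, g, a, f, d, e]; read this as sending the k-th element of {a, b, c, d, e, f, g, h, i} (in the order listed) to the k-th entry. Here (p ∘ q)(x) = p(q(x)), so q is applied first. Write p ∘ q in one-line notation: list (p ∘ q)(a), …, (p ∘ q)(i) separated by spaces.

(p ∘ q)(x) = p(q(x)). Computing each image: p(q(a)) = p(c) = a, p(q(b)) = p(i) = f, p(q(c)) = p(b) = g, p(q(d)) = p(h) = h, p(q(e)) = p(g) = d, p(q(f)) = p(a) = e, p(q(g)) = p(f) = i, p(q(h)) = p(d) = c, p(q(i)) = p(e) = b.
Hence p ∘ q = [a f g h d e i c b].

a f g h d e i c b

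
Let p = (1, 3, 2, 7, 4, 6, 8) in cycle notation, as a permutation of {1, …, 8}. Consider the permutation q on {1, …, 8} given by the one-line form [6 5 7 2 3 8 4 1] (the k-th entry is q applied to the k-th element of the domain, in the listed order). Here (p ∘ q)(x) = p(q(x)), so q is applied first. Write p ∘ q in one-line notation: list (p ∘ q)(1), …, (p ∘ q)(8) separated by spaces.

(p ∘ q)(x) = p(q(x)). Computing each image: p(q(1)) = p(6) = 8, p(q(2)) = p(5) = 5, p(q(3)) = p(7) = 4, p(q(4)) = p(2) = 7, p(q(5)) = p(3) = 2, p(q(6)) = p(8) = 1, p(q(7)) = p(4) = 6, p(q(8)) = p(1) = 3.
Hence p ∘ q = [8 5 4 7 2 1 6 3].

8 5 4 7 2 1 6 3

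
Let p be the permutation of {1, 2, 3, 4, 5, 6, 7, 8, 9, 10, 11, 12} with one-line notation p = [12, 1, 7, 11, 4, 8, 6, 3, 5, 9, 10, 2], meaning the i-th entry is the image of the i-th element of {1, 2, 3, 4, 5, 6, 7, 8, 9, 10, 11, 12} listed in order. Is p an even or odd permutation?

In disjoint-cycle form the cycle lengths are 5, 4, 3.
A cycle of length ℓ contributes ℓ−1 transpositions, so p is a product of 4 + 3 + 2 = 9 transpositions — odd.

odd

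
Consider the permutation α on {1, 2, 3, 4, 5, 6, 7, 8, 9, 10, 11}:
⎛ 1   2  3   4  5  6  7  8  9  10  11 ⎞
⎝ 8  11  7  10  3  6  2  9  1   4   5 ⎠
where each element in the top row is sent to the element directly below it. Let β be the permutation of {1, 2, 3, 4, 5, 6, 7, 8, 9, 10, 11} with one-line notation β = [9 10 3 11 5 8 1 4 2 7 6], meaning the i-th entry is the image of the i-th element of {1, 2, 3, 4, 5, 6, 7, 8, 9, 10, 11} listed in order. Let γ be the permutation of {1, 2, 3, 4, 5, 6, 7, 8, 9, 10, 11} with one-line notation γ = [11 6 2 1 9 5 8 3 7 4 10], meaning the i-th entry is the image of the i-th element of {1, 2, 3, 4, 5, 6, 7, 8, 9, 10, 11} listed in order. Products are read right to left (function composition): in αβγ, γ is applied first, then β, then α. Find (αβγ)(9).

Chase 9: γ(9) = 7; β(7) = 1; α(1) = 8. Hence (αβγ)(9) = 8.

8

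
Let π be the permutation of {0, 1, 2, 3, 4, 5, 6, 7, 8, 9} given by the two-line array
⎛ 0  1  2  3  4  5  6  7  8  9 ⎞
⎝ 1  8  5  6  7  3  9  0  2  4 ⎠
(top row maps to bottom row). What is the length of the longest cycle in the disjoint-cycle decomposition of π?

Decomposing into disjoint cycles gives (0, 1, 8, 2, 5, 3, 6, 9, 4, 7); the longest has length 10.

10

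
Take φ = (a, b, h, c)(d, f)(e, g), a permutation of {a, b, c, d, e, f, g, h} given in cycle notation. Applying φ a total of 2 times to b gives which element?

b lies in the 4-cycle (a, b, h, c).
Advancing 2 steps from b: b → h → c.

c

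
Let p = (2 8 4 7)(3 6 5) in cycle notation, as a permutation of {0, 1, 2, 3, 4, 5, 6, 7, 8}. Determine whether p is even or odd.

odd

The cycle lengths are 4, 3, 1, 1.
A cycle is odd iff its length is even; p has 1 even-length cycle, so sgn(p) = (−1)^1 and p is odd.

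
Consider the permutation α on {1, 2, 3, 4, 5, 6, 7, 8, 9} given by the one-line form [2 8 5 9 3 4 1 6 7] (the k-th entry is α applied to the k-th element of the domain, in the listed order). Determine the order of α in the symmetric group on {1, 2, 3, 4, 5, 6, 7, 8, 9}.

14

Writing α as disjoint cycles, the cycle lengths are 7, 2.
Since disjoint cycles commute, ord(α) = lcm(7, 2) = 14.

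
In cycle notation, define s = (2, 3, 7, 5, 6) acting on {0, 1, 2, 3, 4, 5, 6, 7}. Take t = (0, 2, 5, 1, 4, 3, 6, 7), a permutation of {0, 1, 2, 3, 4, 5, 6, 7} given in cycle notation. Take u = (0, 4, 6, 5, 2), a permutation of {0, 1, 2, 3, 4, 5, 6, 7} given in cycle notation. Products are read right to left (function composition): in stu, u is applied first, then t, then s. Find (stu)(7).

(stu)(7) = s(t(u(7))). u(7) = 7, then t(7) = 0, then s(0) = 0, so the result is 0.

0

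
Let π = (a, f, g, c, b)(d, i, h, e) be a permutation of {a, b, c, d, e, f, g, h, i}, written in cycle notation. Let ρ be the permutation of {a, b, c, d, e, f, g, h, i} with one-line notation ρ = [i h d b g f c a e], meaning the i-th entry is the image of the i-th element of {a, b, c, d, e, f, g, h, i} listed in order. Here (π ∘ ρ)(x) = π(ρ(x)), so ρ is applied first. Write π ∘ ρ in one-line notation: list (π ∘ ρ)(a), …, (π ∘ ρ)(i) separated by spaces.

(π ∘ ρ)(x) = π(ρ(x)). Computing each image: π(ρ(a)) = π(i) = h, π(ρ(b)) = π(h) = e, π(ρ(c)) = π(d) = i, π(ρ(d)) = π(b) = a, π(ρ(e)) = π(g) = c, π(ρ(f)) = π(f) = g, π(ρ(g)) = π(c) = b, π(ρ(h)) = π(a) = f, π(ρ(i)) = π(e) = d.
Hence π ∘ ρ = [h e i a c g b f d].

h e i a c g b f d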